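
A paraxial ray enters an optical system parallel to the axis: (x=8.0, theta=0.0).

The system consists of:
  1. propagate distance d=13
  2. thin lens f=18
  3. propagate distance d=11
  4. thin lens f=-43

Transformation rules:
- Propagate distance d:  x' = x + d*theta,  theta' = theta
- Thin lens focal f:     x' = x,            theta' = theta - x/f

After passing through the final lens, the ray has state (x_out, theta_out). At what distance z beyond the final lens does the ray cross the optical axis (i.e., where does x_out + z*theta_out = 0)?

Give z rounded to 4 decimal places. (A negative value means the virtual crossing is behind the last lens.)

Answer: 8.3611

Derivation:
Initial: x=8.0000 theta=0.0000
After 1 (propagate distance d=13): x=8.0000 theta=0.0000
After 2 (thin lens f=18): x=8.0000 theta=-4/9 (≈-0.4444)
After 3 (propagate distance d=11): x=28/9 (≈3.1111) theta=-4/9 (≈-0.4444)
After 4 (thin lens f=-43): x=28/9 (≈3.1111) theta=-16/43 (≈-0.3721)
z_focus = -x_out/theta_out = -(28/9)/(-16/43) = 301/36 ≈ 8.3611
Rounded to 4 decimal places: z = 8.3611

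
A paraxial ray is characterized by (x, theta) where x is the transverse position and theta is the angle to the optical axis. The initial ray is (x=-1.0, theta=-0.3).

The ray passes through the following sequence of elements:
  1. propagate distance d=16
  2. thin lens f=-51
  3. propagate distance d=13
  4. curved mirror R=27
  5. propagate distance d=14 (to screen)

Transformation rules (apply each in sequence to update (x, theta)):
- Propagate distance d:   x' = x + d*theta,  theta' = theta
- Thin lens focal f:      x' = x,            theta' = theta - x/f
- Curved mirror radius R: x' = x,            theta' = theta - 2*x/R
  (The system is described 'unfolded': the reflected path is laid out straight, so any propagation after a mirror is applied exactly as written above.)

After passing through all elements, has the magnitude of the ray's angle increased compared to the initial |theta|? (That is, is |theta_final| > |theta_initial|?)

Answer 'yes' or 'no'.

Answer: yes

Derivation:
Initial: x=-1.0000 theta=-0.3000
After 1 (propagate distance d=16): x=-5.8000 theta=-0.3000
After 2 (thin lens f=-51): x=-5.8000 theta=-211/510 (≈-0.4137)
After 3 (propagate distance d=13): x=-5701/510 (≈-11.1784) theta=-211/510 (≈-0.4137)
After 4 (curved mirror R=27): x=-5701/510 (≈-11.1784) theta=1141/2754 (≈0.4143)
After 5 (propagate distance d=14 (to screen)): x=-74057/13770 (≈-5.3781) theta=1141/2754 (≈0.4143)
|theta_initial|=0.3000 |theta_final|=1141/2754 (≈0.4143) -> increased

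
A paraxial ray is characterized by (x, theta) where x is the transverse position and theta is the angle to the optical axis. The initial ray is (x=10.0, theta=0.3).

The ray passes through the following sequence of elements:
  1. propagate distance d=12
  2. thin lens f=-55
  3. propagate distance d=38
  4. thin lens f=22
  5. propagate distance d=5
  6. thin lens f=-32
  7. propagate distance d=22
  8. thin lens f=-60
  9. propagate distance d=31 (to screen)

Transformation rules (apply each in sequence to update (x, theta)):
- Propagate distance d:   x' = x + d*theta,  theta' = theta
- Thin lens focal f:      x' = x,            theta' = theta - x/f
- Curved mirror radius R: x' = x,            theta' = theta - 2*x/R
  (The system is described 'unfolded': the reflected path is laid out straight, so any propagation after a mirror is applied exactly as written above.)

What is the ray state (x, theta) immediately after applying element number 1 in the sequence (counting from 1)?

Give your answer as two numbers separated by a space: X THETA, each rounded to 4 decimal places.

Initial: x=10.0000 theta=0.3000
After 1 (propagate distance d=12): x=13.6000 theta=0.3000
Rounded to 4 decimal places: x = 13.6000, theta = 0.3000

Answer: 13.6000 0.3000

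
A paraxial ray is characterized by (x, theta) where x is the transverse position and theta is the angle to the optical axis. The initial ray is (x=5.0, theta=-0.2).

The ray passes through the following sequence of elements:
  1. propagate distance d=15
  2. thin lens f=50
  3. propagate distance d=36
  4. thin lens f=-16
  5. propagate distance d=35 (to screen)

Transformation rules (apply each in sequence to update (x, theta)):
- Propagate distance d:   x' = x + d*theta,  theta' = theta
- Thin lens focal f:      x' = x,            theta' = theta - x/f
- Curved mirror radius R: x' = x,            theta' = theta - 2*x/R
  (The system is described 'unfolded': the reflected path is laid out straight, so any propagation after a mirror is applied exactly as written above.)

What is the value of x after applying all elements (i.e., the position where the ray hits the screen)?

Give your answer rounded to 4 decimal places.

Initial: x=5.0000 theta=-0.2000
After 1 (propagate distance d=15): x=2.0000 theta=-0.2000
After 2 (thin lens f=50): x=2.0000 theta=-0.2400
After 3 (propagate distance d=36): x=-6.6400 theta=-0.2400
After 4 (thin lens f=-16): x=-6.6400 theta=-0.6550
After 5 (propagate distance d=35 (to screen)): x=-29.5650 theta=-0.6550
Rounded to 4 decimal places: x = -29.5650

Answer: -29.5650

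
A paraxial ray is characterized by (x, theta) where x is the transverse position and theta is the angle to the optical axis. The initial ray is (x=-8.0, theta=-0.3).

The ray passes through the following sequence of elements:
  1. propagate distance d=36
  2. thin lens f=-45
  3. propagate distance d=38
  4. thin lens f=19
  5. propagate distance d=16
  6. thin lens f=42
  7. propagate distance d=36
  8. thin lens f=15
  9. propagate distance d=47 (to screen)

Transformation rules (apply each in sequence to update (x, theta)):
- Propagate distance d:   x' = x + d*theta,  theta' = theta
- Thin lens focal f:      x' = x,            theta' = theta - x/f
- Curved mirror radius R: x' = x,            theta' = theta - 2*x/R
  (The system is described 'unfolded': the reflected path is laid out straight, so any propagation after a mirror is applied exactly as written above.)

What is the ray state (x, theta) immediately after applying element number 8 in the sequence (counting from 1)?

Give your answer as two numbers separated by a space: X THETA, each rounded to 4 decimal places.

Answer: 58.7811 -1.7648

Derivation:
Initial: x=-8.0000 theta=-0.3000
After 1 (propagate distance d=36): x=-18.8000 theta=-0.3000
After 2 (thin lens f=-45): x=-18.8000 theta=-323/450 (≈-0.7178)
After 3 (propagate distance d=38): x=-10367/225 (≈-46.0756) theta=-323/450 (≈-0.7178)
After 4 (thin lens f=19): x=-10367/225 (≈-46.0756) theta=14597/8550 (≈1.7073)
After 5 (propagate distance d=16): x=-80197/4275 (≈-18.7595) theta=14597/8550 (≈1.7073)
After 6 (thin lens f=42): x=-80197/4275 (≈-18.7595) theta=193367/89775 (≈2.1539)
After 7 (propagate distance d=36): x=70361/1197 (≈58.7811) theta=193367/89775 (≈2.1539)
After 8 (thin lens f=15): x=70361/1197 (≈58.7811) theta=-22634/12825 (≈-1.7648)
Rounded to 4 decimal places: x = 58.7811, theta = -1.7648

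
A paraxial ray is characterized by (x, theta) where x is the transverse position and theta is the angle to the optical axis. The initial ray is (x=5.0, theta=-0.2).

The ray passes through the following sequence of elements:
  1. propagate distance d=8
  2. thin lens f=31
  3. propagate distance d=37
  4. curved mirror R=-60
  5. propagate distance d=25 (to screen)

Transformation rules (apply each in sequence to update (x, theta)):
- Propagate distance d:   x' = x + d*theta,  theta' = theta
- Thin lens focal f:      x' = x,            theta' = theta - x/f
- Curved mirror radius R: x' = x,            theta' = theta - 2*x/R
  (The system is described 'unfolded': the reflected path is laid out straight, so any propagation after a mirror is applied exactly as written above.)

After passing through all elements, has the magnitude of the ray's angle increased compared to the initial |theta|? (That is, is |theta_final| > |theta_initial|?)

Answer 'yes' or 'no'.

Answer: yes

Derivation:
Initial: x=5.0000 theta=-0.2000
After 1 (propagate distance d=8): x=3.4000 theta=-0.2000
After 2 (thin lens f=31): x=3.4000 theta=-48/155 (≈-0.3097)
After 3 (propagate distance d=37): x=-1249/155 (≈-8.0581) theta=-48/155 (≈-0.3097)
After 4 (curved mirror R=-60): x=-1249/155 (≈-8.0581) theta=-2689/4650 (≈-0.5783)
After 5 (propagate distance d=25 (to screen)): x=-20939/930 (≈-22.5151) theta=-2689/4650 (≈-0.5783)
|theta_initial|=0.2000 |theta_final|=2689/4650 (≈0.5783) -> increased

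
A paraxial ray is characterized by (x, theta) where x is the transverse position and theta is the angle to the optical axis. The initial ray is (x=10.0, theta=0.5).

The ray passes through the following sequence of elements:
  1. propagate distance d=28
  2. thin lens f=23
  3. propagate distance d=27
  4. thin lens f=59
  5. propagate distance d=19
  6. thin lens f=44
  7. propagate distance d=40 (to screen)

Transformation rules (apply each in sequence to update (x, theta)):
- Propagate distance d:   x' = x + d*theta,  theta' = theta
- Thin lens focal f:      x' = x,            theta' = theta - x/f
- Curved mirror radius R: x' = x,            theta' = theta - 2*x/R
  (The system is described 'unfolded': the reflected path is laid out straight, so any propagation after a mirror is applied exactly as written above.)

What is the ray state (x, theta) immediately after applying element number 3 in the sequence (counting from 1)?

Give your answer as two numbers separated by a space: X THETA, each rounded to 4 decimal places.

Answer: 9.3261 -0.5435

Derivation:
Initial: x=10.0000 theta=0.5000
After 1 (propagate distance d=28): x=24.0000 theta=0.5000
After 2 (thin lens f=23): x=24.0000 theta=-25/46 (≈-0.5435)
After 3 (propagate distance d=27): x=429/46 (≈9.3261) theta=-25/46 (≈-0.5435)
Rounded to 4 decimal places: x = 9.3261, theta = -0.5435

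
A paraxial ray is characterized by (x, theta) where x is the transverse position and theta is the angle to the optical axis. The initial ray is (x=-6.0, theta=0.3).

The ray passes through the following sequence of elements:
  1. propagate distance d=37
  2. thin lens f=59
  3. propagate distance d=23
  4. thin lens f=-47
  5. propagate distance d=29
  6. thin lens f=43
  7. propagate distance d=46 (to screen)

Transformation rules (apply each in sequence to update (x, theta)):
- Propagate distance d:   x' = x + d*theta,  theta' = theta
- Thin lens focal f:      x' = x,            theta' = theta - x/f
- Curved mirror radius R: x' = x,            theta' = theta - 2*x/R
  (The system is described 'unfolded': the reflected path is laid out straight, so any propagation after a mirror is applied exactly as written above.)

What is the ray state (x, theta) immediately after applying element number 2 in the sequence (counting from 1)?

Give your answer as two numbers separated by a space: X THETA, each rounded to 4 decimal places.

Initial: x=-6.0000 theta=0.3000
After 1 (propagate distance d=37): x=5.1000 theta=0.3000
After 2 (thin lens f=59): x=5.1000 theta=63/295 (≈0.2136)
Rounded to 4 decimal places: x = 5.1000, theta = 0.2136

Answer: 5.1000 0.2136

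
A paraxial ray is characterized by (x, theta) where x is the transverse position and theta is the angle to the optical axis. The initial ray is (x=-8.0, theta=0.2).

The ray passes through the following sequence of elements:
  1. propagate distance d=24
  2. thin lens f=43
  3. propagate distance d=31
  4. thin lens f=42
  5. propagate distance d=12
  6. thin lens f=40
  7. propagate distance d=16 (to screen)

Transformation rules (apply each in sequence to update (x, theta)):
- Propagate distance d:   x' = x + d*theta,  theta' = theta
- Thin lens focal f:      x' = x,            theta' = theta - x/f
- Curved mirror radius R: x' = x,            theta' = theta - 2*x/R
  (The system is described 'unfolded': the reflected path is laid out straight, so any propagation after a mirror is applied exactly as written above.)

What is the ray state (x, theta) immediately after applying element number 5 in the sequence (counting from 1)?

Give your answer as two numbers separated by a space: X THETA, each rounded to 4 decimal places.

Initial: x=-8.0000 theta=0.2000
After 1 (propagate distance d=24): x=-3.2000 theta=0.2000
After 2 (thin lens f=43): x=-3.2000 theta=59/215 (≈0.2744)
After 3 (propagate distance d=31): x=1141/215 (≈5.3070) theta=59/215 (≈0.2744)
After 4 (thin lens f=42): x=1141/215 (≈5.3070) theta=191/1290 (≈0.1481)
After 5 (propagate distance d=12): x=1523/215 (≈7.0837) theta=191/1290 (≈0.1481)
Rounded to 4 decimal places: x = 7.0837, theta = 0.1481

Answer: 7.0837 0.1481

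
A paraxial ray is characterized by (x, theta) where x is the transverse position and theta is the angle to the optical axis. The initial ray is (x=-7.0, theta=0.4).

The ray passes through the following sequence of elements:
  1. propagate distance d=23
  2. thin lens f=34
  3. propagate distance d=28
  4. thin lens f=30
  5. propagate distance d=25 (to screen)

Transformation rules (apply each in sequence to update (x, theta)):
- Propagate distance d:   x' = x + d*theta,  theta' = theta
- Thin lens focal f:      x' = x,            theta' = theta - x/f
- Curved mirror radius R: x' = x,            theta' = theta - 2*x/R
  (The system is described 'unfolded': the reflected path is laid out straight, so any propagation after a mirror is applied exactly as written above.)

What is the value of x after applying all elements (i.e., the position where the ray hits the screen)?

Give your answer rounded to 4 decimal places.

Initial: x=-7.0000 theta=0.4000
After 1 (propagate distance d=23): x=2.2000 theta=0.4000
After 2 (thin lens f=34): x=2.2000 theta=57/170 (≈0.3353)
After 3 (propagate distance d=28): x=197/17 (≈11.5882) theta=57/170 (≈0.3353)
After 4 (thin lens f=30): x=197/17 (≈11.5882) theta=-13/255 (≈-0.0510)
After 5 (propagate distance d=25 (to screen)): x=526/51 (≈10.3137) theta=-13/255 (≈-0.0510)
Rounded to 4 decimal places: x = 10.3137

Answer: 10.3137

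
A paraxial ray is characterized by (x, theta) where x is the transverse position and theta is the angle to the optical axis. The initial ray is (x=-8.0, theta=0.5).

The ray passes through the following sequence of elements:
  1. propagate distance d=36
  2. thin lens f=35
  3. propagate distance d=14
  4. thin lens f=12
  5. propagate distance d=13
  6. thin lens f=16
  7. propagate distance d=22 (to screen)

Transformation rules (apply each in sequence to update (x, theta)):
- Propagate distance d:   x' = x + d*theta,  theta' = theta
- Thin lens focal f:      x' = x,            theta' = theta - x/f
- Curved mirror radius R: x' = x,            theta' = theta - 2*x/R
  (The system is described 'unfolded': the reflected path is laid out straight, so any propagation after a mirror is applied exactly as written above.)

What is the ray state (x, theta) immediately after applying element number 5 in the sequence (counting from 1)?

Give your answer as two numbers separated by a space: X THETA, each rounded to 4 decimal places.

Initial: x=-8.0000 theta=0.5000
After 1 (propagate distance d=36): x=10.0000 theta=0.5000
After 2 (thin lens f=35): x=10.0000 theta=3/14 (≈0.2143)
After 3 (propagate distance d=14): x=13.0000 theta=3/14 (≈0.2143)
After 4 (thin lens f=12): x=13.0000 theta=-73/84 (≈-0.8690)
After 5 (propagate distance d=13): x=143/84 (≈1.7024) theta=-73/84 (≈-0.8690)
Rounded to 4 decimal places: x = 1.7024, theta = -0.8690

Answer: 1.7024 -0.8690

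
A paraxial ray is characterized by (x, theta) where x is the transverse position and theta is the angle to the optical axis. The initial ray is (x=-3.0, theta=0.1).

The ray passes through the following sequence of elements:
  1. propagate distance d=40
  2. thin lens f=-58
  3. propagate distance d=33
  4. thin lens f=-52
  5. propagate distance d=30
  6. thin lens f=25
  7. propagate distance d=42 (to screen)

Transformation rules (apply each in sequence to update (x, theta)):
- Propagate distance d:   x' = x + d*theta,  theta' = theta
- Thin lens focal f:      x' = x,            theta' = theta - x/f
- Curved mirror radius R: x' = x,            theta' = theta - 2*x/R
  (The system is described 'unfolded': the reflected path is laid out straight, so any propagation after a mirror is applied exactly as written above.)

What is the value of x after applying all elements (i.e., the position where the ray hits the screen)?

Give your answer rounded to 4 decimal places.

Answer: 1.2440

Derivation:
Initial: x=-3.0000 theta=0.1000
After 1 (propagate distance d=40): x=1.0000 theta=0.1000
After 2 (thin lens f=-58): x=1.0000 theta=17/145 (≈0.1172)
After 3 (propagate distance d=33): x=706/145 (≈4.8690) theta=17/145 (≈0.1172)
After 4 (thin lens f=-52): x=706/145 (≈4.8690) theta=159/754 (≈0.2109)
After 5 (propagate distance d=30): x=21103/1885 (≈11.1952) theta=159/754 (≈0.2109)
After 6 (thin lens f=25): x=21103/1885 (≈11.1952) theta=-22331/94250 (≈-0.2369)
After 7 (propagate distance d=42 (to screen)): x=58624/47125 (≈1.2440) theta=-22331/94250 (≈-0.2369)
Rounded to 4 decimal places: x = 1.2440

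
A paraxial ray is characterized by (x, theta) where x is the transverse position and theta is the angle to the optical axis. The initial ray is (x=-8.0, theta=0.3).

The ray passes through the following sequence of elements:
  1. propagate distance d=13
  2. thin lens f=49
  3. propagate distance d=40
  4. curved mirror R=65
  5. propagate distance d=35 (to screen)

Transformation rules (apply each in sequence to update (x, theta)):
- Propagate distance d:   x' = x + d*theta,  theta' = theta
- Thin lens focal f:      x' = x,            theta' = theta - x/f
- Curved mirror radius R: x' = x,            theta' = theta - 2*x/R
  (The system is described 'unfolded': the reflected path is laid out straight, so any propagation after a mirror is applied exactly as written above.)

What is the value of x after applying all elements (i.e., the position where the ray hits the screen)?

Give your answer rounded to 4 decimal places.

Answer: 12.5634

Derivation:
Initial: x=-8.0000 theta=0.3000
After 1 (propagate distance d=13): x=-4.1000 theta=0.3000
After 2 (thin lens f=49): x=-4.1000 theta=94/245 (≈0.3837)
After 3 (propagate distance d=40): x=5511/490 (≈11.2469) theta=94/245 (≈0.3837)
After 4 (curved mirror R=65): x=5511/490 (≈11.2469) theta=599/15925 (≈0.0376)
After 5 (propagate distance d=35 (to screen)): x=80029/6370 (≈12.5634) theta=599/15925 (≈0.0376)
Rounded to 4 decimal places: x = 12.5634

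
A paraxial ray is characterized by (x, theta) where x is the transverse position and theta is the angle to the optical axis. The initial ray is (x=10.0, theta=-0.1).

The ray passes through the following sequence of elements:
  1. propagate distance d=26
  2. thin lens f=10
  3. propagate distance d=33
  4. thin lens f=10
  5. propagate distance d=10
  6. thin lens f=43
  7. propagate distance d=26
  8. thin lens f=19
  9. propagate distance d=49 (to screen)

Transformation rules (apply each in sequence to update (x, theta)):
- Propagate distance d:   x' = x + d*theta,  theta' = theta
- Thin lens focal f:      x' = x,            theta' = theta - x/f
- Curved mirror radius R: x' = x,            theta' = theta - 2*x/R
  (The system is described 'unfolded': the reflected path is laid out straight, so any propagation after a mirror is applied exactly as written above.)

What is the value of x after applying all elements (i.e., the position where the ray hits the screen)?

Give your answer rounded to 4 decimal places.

Answer: 24.2889

Derivation:
Initial: x=10.0000 theta=-0.1000
After 1 (propagate distance d=26): x=7.4000 theta=-0.1000
After 2 (thin lens f=10): x=7.4000 theta=-0.8400
After 3 (propagate distance d=33): x=-20.3200 theta=-0.8400
After 4 (thin lens f=10): x=-20.3200 theta=1.1920
After 5 (propagate distance d=10): x=-8.4000 theta=1.1920
After 6 (thin lens f=43): x=-8.4000 theta=7457/5375 (≈1.3873)
After 7 (propagate distance d=26): x=148732/5375 (≈27.6711) theta=7457/5375 (≈1.3873)
After 8 (thin lens f=19): x=148732/5375 (≈27.6711) theta=-371/5375 (≈-0.0690)
After 9 (propagate distance d=49 (to screen)): x=130553/5375 (≈24.2889) theta=-371/5375 (≈-0.0690)
Rounded to 4 decimal places: x = 24.2889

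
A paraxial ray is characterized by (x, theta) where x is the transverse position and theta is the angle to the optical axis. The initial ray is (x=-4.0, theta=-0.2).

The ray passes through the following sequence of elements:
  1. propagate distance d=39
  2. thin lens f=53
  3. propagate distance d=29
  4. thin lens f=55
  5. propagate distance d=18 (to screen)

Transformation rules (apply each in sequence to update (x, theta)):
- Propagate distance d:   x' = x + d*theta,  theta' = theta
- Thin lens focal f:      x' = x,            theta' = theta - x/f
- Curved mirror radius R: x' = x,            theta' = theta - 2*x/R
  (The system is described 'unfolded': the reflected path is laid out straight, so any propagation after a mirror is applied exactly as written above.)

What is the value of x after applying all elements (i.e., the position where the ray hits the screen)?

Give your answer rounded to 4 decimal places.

Answer: -7.0889

Derivation:
Initial: x=-4.0000 theta=-0.2000
After 1 (propagate distance d=39): x=-11.8000 theta=-0.2000
After 2 (thin lens f=53): x=-11.8000 theta=6/265 (≈0.0226)
After 3 (propagate distance d=29): x=-2953/265 (≈-11.1434) theta=6/265 (≈0.0226)
After 4 (thin lens f=55): x=-2953/265 (≈-11.1434) theta=3283/14575 (≈0.2252)
After 5 (propagate distance d=18 (to screen)): x=-103321/14575 (≈-7.0889) theta=3283/14575 (≈0.2252)
Rounded to 4 decimal places: x = -7.0889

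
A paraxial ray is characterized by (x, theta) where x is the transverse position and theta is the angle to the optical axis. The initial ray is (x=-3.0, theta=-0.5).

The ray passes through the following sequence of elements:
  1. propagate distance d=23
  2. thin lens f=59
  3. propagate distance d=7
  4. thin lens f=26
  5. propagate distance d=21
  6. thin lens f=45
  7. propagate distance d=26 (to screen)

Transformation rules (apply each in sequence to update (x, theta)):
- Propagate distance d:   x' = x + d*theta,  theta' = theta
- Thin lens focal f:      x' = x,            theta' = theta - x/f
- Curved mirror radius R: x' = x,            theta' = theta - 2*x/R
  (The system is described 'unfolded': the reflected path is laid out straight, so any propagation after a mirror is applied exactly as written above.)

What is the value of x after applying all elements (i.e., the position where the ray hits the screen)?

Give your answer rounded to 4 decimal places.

Answer: 6.0934

Derivation:
Initial: x=-3.0000 theta=-0.5000
After 1 (propagate distance d=23): x=-14.5000 theta=-0.5000
After 2 (thin lens f=59): x=-14.5000 theta=-15/59 (≈-0.2542)
After 3 (propagate distance d=7): x=-1921/118 (≈-16.2797) theta=-15/59 (≈-0.2542)
After 4 (thin lens f=26): x=-1921/118 (≈-16.2797) theta=1141/3068 (≈0.3719)
After 5 (propagate distance d=21): x=-25985/3068 (≈-8.4697) theta=1141/3068 (≈0.3719)
After 6 (thin lens f=45): x=-25985/3068 (≈-8.4697) theta=7733/13806 (≈0.5601)
After 7 (propagate distance d=26 (to screen)): x=168251/27612 (≈6.0934) theta=7733/13806 (≈0.5601)
Rounded to 4 decimal places: x = 6.0934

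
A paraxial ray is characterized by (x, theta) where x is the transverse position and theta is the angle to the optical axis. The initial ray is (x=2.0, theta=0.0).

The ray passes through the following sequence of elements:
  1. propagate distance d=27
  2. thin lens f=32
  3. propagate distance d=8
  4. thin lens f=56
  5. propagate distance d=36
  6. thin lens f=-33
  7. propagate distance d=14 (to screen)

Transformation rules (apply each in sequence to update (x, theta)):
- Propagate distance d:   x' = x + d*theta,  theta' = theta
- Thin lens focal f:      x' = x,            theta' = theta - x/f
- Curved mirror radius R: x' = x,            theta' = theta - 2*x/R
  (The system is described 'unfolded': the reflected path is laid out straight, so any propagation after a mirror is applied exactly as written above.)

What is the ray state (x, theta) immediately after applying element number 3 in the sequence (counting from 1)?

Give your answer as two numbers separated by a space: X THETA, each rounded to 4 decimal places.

Answer: 1.5000 -0.0625

Derivation:
Initial: x=2.0000 theta=0.0000
After 1 (propagate distance d=27): x=2.0000 theta=0.0000
After 2 (thin lens f=32): x=2.0000 theta=-0.0625
After 3 (propagate distance d=8): x=1.5000 theta=-0.0625
Rounded to 4 decimal places: x = 1.5000, theta = -0.0625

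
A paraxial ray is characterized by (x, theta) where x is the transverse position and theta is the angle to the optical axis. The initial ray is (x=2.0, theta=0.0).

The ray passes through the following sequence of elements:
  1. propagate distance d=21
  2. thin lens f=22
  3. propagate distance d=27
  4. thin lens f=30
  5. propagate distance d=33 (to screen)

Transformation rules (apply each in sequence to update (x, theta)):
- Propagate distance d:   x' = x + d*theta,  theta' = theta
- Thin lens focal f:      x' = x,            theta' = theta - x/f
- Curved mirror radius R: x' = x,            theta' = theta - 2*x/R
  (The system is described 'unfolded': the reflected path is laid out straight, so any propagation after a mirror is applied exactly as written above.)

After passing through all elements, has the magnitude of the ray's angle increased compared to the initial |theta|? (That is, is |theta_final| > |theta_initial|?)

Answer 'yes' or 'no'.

Initial: x=2.0000 theta=0.0000
After 1 (propagate distance d=21): x=2.0000 theta=0.0000
After 2 (thin lens f=22): x=2.0000 theta=-1/11 (≈-0.0909)
After 3 (propagate distance d=27): x=-5/11 (≈-0.4545) theta=-1/11 (≈-0.0909)
After 4 (thin lens f=30): x=-5/11 (≈-0.4545) theta=-5/66 (≈-0.0758)
After 5 (propagate distance d=33 (to screen)): x=-65/22 (≈-2.9545) theta=-5/66 (≈-0.0758)
|theta_initial|=0.0000 |theta_final|=5/66 (≈0.0758) -> increased

Answer: yes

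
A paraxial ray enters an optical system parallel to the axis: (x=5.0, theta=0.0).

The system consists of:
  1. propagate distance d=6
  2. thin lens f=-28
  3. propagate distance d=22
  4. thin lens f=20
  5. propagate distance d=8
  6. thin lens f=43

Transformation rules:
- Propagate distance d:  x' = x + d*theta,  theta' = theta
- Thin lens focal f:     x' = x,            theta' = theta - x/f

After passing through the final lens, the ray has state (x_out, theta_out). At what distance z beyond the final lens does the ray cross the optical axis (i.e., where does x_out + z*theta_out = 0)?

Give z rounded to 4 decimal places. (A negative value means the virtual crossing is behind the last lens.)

Initial: x=5.0000 theta=0.0000
After 1 (propagate distance d=6): x=5.0000 theta=0.0000
After 2 (thin lens f=-28): x=5.0000 theta=5/28 (≈0.1786)
After 3 (propagate distance d=22): x=125/14 (≈8.9286) theta=5/28 (≈0.1786)
After 4 (thin lens f=20): x=125/14 (≈8.9286) theta=-15/56 (≈-0.2679)
After 5 (propagate distance d=8): x=95/14 (≈6.7857) theta=-15/56 (≈-0.2679)
After 6 (thin lens f=43): x=95/14 (≈6.7857) theta=-1025/2408 (≈-0.4257)
z_focus = -x_out/theta_out = -(95/14)/(-1025/2408) = 3268/205 ≈ 15.9415
Rounded to 4 decimal places: z = 15.9415

Answer: 15.9415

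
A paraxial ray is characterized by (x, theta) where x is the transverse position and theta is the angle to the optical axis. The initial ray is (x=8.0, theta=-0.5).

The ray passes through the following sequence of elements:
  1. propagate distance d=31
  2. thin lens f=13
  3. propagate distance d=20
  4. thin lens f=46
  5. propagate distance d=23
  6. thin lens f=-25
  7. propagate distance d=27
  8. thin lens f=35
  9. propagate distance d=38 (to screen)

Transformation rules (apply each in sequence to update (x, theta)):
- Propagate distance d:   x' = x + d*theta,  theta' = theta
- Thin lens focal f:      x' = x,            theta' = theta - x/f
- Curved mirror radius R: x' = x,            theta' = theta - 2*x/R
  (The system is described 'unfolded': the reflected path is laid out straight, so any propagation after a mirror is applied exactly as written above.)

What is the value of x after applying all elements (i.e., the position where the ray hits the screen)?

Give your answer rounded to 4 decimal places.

Answer: 5.7443

Derivation:
Initial: x=8.0000 theta=-0.5000
After 1 (propagate distance d=31): x=-7.5000 theta=-0.5000
After 2 (thin lens f=13): x=-7.5000 theta=1/13 (≈0.0769)
After 3 (propagate distance d=20): x=-155/26 (≈-5.9615) theta=1/13 (≈0.0769)
After 4 (thin lens f=46): x=-155/26 (≈-5.9615) theta=19/92 (≈0.2065)
After 5 (propagate distance d=23): x=-63/52 (≈-1.2115) theta=19/92 (≈0.2065)
After 6 (thin lens f=-25): x=-63/52 (≈-1.2115) theta=2363/14950 (≈0.1581)
After 7 (propagate distance d=27): x=7029/2300 (≈3.0561) theta=2363/14950 (≈0.1581)
After 8 (thin lens f=35): x=7029/2300 (≈3.0561) theta=74033/1046500 (≈0.0707)
After 9 (propagate distance d=38 (to screen)): x=6011449/1046500 (≈5.7443) theta=74033/1046500 (≈0.0707)
Rounded to 4 decimal places: x = 5.7443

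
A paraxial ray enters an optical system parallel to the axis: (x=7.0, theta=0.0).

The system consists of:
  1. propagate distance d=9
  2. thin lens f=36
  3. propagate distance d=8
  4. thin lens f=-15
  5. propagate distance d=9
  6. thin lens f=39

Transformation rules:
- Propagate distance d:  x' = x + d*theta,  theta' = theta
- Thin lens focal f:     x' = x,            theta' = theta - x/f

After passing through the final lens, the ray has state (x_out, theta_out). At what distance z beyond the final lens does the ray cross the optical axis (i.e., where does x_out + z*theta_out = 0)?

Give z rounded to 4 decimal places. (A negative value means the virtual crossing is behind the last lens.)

Answer: 698.1000

Derivation:
Initial: x=7.0000 theta=0.0000
After 1 (propagate distance d=9): x=7.0000 theta=0.0000
After 2 (thin lens f=36): x=7.0000 theta=-7/36 (≈-0.1944)
After 3 (propagate distance d=8): x=49/9 (≈5.4444) theta=-7/36 (≈-0.1944)
After 4 (thin lens f=-15): x=49/9 (≈5.4444) theta=91/540 (≈0.1685)
After 5 (propagate distance d=9): x=1253/180 (≈6.9611) theta=91/540 (≈0.1685)
After 6 (thin lens f=39): x=1253/180 (≈6.9611) theta=-7/702 (≈-0.0100)
z_focus = -x_out/theta_out = -(1253/180)/(-7/702) = 698.1000
Rounded to 4 decimal places: z = 698.1000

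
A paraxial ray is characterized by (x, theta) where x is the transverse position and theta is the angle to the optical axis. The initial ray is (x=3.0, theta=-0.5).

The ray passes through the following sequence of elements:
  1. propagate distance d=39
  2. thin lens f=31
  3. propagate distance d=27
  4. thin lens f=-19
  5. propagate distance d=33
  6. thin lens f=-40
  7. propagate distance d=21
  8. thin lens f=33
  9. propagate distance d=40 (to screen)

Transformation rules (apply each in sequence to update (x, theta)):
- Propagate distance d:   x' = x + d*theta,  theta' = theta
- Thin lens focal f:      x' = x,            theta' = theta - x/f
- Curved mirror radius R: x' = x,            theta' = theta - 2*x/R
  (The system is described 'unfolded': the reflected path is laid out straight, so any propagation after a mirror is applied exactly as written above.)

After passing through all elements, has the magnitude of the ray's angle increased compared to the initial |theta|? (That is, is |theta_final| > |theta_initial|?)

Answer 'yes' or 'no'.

Initial: x=3.0000 theta=-0.5000
After 1 (propagate distance d=39): x=-16.5000 theta=-0.5000
After 2 (thin lens f=31): x=-16.5000 theta=1/31 (≈0.0323)
After 3 (propagate distance d=27): x=-969/62 (≈-15.6290) theta=1/31 (≈0.0323)
After 4 (thin lens f=-19): x=-969/62 (≈-15.6290) theta=-49/62 (≈-0.7903)
After 5 (propagate distance d=33): x=-1293/31 (≈-41.7097) theta=-49/62 (≈-0.7903)
After 6 (thin lens f=-40): x=-1293/31 (≈-41.7097) theta=-2273/1240 (≈-1.8331)
After 7 (propagate distance d=21): x=-99453/1240 (≈-80.2040) theta=-2273/1240 (≈-1.8331)
After 8 (thin lens f=33): x=-99453/1240 (≈-80.2040) theta=2037/3410 (≈0.5974)
After 9 (propagate distance d=40 (to screen)): x=-768063/13640 (≈-56.3096) theta=2037/3410 (≈0.5974)
|theta_initial|=0.5000 |theta_final|=2037/3410 (≈0.5974) -> increased

Answer: yes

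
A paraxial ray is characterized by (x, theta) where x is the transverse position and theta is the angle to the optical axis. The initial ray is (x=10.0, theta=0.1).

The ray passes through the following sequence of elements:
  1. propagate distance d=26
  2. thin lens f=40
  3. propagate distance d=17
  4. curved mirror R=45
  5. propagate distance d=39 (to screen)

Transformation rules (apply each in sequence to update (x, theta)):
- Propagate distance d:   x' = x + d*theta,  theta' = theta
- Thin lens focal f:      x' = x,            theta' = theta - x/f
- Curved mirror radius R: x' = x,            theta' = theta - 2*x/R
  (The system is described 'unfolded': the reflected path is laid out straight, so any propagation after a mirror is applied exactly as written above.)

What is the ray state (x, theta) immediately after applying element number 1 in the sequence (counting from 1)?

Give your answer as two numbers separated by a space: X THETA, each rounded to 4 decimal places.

Initial: x=10.0000 theta=0.1000
After 1 (propagate distance d=26): x=12.6000 theta=0.1000
Rounded to 4 decimal places: x = 12.6000, theta = 0.1000

Answer: 12.6000 0.1000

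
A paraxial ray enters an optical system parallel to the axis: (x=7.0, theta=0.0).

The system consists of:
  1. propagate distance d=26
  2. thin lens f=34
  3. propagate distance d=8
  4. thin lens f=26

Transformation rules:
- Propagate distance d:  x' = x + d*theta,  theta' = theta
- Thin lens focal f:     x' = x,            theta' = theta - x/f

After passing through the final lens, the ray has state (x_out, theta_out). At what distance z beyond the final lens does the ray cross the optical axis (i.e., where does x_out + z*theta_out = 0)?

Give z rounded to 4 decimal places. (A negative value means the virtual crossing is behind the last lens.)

Answer: 13.0000

Derivation:
Initial: x=7.0000 theta=0.0000
After 1 (propagate distance d=26): x=7.0000 theta=0.0000
After 2 (thin lens f=34): x=7.0000 theta=-7/34 (≈-0.2059)
After 3 (propagate distance d=8): x=91/17 (≈5.3529) theta=-7/34 (≈-0.2059)
After 4 (thin lens f=26): x=91/17 (≈5.3529) theta=-7/17 (≈-0.4118)
z_focus = -x_out/theta_out = -(91/17)/(-7/17) = 13.0000
Rounded to 4 decimal places: z = 13.0000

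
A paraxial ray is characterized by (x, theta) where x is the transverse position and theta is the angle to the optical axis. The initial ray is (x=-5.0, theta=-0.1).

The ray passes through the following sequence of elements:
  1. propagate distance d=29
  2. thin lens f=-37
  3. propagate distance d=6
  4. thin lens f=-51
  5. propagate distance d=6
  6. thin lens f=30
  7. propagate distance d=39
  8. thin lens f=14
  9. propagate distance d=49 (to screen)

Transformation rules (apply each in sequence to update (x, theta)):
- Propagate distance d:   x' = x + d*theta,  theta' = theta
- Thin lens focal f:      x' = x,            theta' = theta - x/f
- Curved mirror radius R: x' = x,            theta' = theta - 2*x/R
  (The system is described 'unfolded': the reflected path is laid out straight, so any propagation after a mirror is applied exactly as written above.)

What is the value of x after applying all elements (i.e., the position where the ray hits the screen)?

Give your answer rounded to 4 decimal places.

Answer: 35.8251

Derivation:
Initial: x=-5.0000 theta=-0.1000
After 1 (propagate distance d=29): x=-7.9000 theta=-0.1000
After 2 (thin lens f=-37): x=-7.9000 theta=-58/185 (≈-0.3135)
After 3 (propagate distance d=6): x=-3619/370 (≈-9.7811) theta=-58/185 (≈-0.3135)
After 4 (thin lens f=-51): x=-3619/370 (≈-9.7811) theta=-1907/3774 (≈-0.5053)
After 5 (propagate distance d=6): x=-80593/6290 (≈-12.8129) theta=-1907/3774 (≈-0.5053)
After 6 (thin lens f=30): x=-80593/6290 (≈-12.8129) theta=-4919/62900 (≈-0.0782)
After 7 (propagate distance d=39): x=-997771/62900 (≈-15.8628) theta=-4919/62900 (≈-0.0782)
After 8 (thin lens f=14): x=-997771/62900 (≈-15.8628) theta=185781/176120 (≈1.0549)
After 9 (propagate distance d=49 (to screen)): x=4506793/125800 (≈35.8251) theta=185781/176120 (≈1.0549)
Rounded to 4 decimal places: x = 35.8251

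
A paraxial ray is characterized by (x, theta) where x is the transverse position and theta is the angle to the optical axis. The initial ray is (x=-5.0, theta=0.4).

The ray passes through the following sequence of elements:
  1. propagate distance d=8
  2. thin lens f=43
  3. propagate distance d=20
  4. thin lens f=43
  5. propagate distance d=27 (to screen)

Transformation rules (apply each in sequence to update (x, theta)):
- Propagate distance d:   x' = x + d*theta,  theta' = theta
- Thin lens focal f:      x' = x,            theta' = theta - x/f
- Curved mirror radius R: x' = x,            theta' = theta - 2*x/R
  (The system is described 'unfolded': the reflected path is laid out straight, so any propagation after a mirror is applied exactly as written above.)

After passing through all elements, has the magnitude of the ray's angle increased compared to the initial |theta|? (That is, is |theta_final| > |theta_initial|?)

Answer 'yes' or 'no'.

Answer: no

Derivation:
Initial: x=-5.0000 theta=0.4000
After 1 (propagate distance d=8): x=-1.8000 theta=0.4000
After 2 (thin lens f=43): x=-1.8000 theta=19/43 (≈0.4419)
After 3 (propagate distance d=20): x=1513/215 (≈7.0372) theta=19/43 (≈0.4419)
After 4 (thin lens f=43): x=1513/215 (≈7.0372) theta=2572/9245 (≈0.2782)
After 5 (propagate distance d=27 (to screen)): x=134503/9245 (≈14.5487) theta=2572/9245 (≈0.2782)
|theta_initial|=0.4000 |theta_final|=2572/9245 (≈0.2782) -> not increased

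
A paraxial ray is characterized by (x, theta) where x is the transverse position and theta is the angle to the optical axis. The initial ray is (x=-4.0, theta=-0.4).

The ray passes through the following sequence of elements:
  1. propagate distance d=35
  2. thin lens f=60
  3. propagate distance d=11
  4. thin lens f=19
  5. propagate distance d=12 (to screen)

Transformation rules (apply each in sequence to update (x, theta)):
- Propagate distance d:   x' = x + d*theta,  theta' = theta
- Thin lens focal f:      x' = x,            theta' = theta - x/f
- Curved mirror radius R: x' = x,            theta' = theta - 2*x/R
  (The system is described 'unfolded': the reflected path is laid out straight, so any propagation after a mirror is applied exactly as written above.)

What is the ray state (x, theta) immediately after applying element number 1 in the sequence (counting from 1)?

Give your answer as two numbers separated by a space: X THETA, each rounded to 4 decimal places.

Initial: x=-4.0000 theta=-0.4000
After 1 (propagate distance d=35): x=-18.0000 theta=-0.4000
Rounded to 4 decimal places: x = -18.0000, theta = -0.4000

Answer: -18.0000 -0.4000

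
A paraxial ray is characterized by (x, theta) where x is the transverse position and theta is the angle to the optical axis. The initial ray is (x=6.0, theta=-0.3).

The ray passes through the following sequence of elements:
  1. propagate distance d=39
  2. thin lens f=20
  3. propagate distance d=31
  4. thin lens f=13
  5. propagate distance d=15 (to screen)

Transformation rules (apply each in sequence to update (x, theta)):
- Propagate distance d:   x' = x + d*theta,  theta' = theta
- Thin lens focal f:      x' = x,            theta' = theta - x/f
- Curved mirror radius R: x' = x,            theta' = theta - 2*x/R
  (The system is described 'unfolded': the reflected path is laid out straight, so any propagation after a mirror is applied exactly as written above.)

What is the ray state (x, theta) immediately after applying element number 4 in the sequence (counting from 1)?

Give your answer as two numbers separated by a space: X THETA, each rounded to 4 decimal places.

Initial: x=6.0000 theta=-0.3000
After 1 (propagate distance d=39): x=-5.7000 theta=-0.3000
After 2 (thin lens f=20): x=-5.7000 theta=-0.0150
After 3 (propagate distance d=31): x=-6.1650 theta=-0.0150
After 4 (thin lens f=13): x=-6.1650 theta=597/1300 (≈0.4592)
Rounded to 4 decimal places: x = -6.1650, theta = 0.4592

Answer: -6.1650 0.4592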